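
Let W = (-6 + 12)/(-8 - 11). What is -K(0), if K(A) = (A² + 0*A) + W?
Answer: 6/19 ≈ 0.31579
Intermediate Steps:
W = -6/19 (W = 6/(-19) = 6*(-1/19) = -6/19 ≈ -0.31579)
K(A) = -6/19 + A² (K(A) = (A² + 0*A) - 6/19 = (A² + 0) - 6/19 = A² - 6/19 = -6/19 + A²)
-K(0) = -(-6/19 + 0²) = -(-6/19 + 0) = -1*(-6/19) = 6/19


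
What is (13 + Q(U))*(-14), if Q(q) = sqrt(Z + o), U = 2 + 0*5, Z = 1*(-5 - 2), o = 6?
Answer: -182 - 14*I ≈ -182.0 - 14.0*I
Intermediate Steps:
Z = -7 (Z = 1*(-7) = -7)
U = 2 (U = 2 + 0 = 2)
Q(q) = I (Q(q) = sqrt(-7 + 6) = sqrt(-1) = I)
(13 + Q(U))*(-14) = (13 + I)*(-14) = -182 - 14*I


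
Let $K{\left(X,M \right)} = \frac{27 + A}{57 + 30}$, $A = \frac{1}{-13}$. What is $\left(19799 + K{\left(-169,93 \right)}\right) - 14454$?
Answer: $\frac{6045545}{1131} \approx 5345.3$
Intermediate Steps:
$A = - \frac{1}{13} \approx -0.076923$
$K{\left(X,M \right)} = \frac{350}{1131}$ ($K{\left(X,M \right)} = \frac{27 - \frac{1}{13}}{57 + 30} = \frac{350}{13 \cdot 87} = \frac{350}{13} \cdot \frac{1}{87} = \frac{350}{1131}$)
$\left(19799 + K{\left(-169,93 \right)}\right) - 14454 = \left(19799 + \frac{350}{1131}\right) - 14454 = \frac{22393019}{1131} - 14454 = \frac{6045545}{1131}$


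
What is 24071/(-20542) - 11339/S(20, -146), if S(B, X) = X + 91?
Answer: 231601833/1129810 ≈ 204.99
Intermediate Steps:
S(B, X) = 91 + X
24071/(-20542) - 11339/S(20, -146) = 24071/(-20542) - 11339/(91 - 146) = 24071*(-1/20542) - 11339/(-55) = -24071/20542 - 11339*(-1/55) = -24071/20542 + 11339/55 = 231601833/1129810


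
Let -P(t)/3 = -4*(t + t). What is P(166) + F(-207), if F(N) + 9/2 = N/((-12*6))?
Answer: 31859/8 ≈ 3982.4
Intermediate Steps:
P(t) = 24*t (P(t) = -(-12)*(t + t) = -(-12)*2*t = -(-24)*t = 24*t)
F(N) = -9/2 - N/72 (F(N) = -9/2 + N/((-12*6)) = -9/2 + N/(-72) = -9/2 + N*(-1/72) = -9/2 - N/72)
P(166) + F(-207) = 24*166 + (-9/2 - 1/72*(-207)) = 3984 + (-9/2 + 23/8) = 3984 - 13/8 = 31859/8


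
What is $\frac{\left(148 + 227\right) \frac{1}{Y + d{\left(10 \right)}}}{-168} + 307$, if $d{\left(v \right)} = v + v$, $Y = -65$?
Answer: $\frac{154753}{504} \approx 307.05$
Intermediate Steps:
$d{\left(v \right)} = 2 v$
$\frac{\left(148 + 227\right) \frac{1}{Y + d{\left(10 \right)}}}{-168} + 307 = \frac{\left(148 + 227\right) \frac{1}{-65 + 2 \cdot 10}}{-168} + 307 = \frac{375}{-65 + 20} \left(- \frac{1}{168}\right) + 307 = \frac{375}{-45} \left(- \frac{1}{168}\right) + 307 = 375 \left(- \frac{1}{45}\right) \left(- \frac{1}{168}\right) + 307 = \left(- \frac{25}{3}\right) \left(- \frac{1}{168}\right) + 307 = \frac{25}{504} + 307 = \frac{154753}{504}$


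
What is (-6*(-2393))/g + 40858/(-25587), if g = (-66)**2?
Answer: 10522261/6192054 ≈ 1.6993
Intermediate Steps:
g = 4356
(-6*(-2393))/g + 40858/(-25587) = -6*(-2393)/4356 + 40858/(-25587) = 14358*(1/4356) + 40858*(-1/25587) = 2393/726 - 40858/25587 = 10522261/6192054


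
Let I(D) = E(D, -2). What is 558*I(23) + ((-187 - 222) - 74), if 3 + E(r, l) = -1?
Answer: -2715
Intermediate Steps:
E(r, l) = -4 (E(r, l) = -3 - 1 = -4)
I(D) = -4
558*I(23) + ((-187 - 222) - 74) = 558*(-4) + ((-187 - 222) - 74) = -2232 + (-409 - 74) = -2232 - 483 = -2715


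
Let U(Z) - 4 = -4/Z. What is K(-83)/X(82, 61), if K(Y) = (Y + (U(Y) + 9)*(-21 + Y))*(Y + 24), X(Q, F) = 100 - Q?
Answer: 7051739/1494 ≈ 4720.0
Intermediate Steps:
U(Z) = 4 - 4/Z
K(Y) = (24 + Y)*(Y + (-21 + Y)*(13 - 4/Y)) (K(Y) = (Y + ((4 - 4/Y) + 9)*(-21 + Y))*(Y + 24) = (Y + (13 - 4/Y)*(-21 + Y))*(24 + Y) = (Y + (-21 + Y)*(13 - 4/Y))*(24 + Y) = (24 + Y)*(Y + (-21 + Y)*(13 - 4/Y)))
K(-83)/X(82, 61) = (-6564 + 14*(-83)**2 + 59*(-83) + 2016/(-83))/(100 - 1*82) = (-6564 + 14*6889 - 4897 + 2016*(-1/83))/(100 - 82) = (-6564 + 96446 - 4897 - 2016/83)/18 = (7051739/83)*(1/18) = 7051739/1494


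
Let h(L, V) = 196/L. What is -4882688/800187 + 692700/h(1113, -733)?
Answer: 22032974833459/5601309 ≈ 3.9335e+6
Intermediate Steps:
-4882688/800187 + 692700/h(1113, -733) = -4882688/800187 + 692700/((196/1113)) = -4882688*1/800187 + 692700/((196*(1/1113))) = -4882688/800187 + 692700/(28/159) = -4882688/800187 + 692700*(159/28) = -4882688/800187 + 27534825/7 = 22032974833459/5601309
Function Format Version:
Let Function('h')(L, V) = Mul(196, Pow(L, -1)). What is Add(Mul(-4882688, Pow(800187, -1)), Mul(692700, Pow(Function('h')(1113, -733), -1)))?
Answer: Rational(22032974833459, 5601309) ≈ 3.9335e+6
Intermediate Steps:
Add(Mul(-4882688, Pow(800187, -1)), Mul(692700, Pow(Function('h')(1113, -733), -1))) = Add(Mul(-4882688, Pow(800187, -1)), Mul(692700, Pow(Mul(196, Pow(1113, -1)), -1))) = Add(Mul(-4882688, Rational(1, 800187)), Mul(692700, Pow(Mul(196, Rational(1, 1113)), -1))) = Add(Rational(-4882688, 800187), Mul(692700, Pow(Rational(28, 159), -1))) = Add(Rational(-4882688, 800187), Mul(692700, Rational(159, 28))) = Add(Rational(-4882688, 800187), Rational(27534825, 7)) = Rational(22032974833459, 5601309)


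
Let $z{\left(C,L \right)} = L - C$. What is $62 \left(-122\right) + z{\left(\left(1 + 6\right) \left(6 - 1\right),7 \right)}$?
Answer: $-7592$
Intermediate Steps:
$62 \left(-122\right) + z{\left(\left(1 + 6\right) \left(6 - 1\right),7 \right)} = 62 \left(-122\right) + \left(7 - \left(1 + 6\right) \left(6 - 1\right)\right) = -7564 + \left(7 - 7 \cdot 5\right) = -7564 + \left(7 - 35\right) = -7564 - 28 = -7592$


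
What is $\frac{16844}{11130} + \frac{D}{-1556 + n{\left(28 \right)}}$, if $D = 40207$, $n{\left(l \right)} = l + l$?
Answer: $- \frac{14074597}{556500} \approx -25.291$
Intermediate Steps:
$n{\left(l \right)} = 2 l$
$\frac{16844}{11130} + \frac{D}{-1556 + n{\left(28 \right)}} = \frac{16844}{11130} + \frac{40207}{-1556 + 2 \cdot 28} = 16844 \cdot \frac{1}{11130} + \frac{40207}{-1556 + 56} = \frac{8422}{5565} + \frac{40207}{-1500} = \frac{8422}{5565} + 40207 \left(- \frac{1}{1500}\right) = \frac{8422}{5565} - \frac{40207}{1500} = - \frac{14074597}{556500}$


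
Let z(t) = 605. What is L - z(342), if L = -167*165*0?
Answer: -605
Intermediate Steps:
L = 0 (L = -27555*0 = 0)
L - z(342) = 0 - 1*605 = 0 - 605 = -605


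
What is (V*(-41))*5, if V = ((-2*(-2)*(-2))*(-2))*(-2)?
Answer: 6560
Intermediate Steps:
V = -32 (V = ((4*(-2))*(-2))*(-2) = -8*(-2)*(-2) = 16*(-2) = -32)
(V*(-41))*5 = -32*(-41)*5 = 1312*5 = 6560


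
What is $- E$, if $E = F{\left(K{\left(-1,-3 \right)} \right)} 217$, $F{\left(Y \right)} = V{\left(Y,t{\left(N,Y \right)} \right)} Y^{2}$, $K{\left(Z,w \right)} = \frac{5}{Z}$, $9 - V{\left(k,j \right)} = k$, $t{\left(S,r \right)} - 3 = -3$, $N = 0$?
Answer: $-75950$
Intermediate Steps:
$t{\left(S,r \right)} = 0$ ($t{\left(S,r \right)} = 3 - 3 = 0$)
$V{\left(k,j \right)} = 9 - k$
$F{\left(Y \right)} = Y^{2} \left(9 - Y\right)$ ($F{\left(Y \right)} = \left(9 - Y\right) Y^{2} = Y^{2} \left(9 - Y\right)$)
$E = 75950$ ($E = \left(\frac{5}{-1}\right)^{2} \left(9 - \frac{5}{-1}\right) 217 = \left(5 \left(-1\right)\right)^{2} \left(9 - 5 \left(-1\right)\right) 217 = \left(-5\right)^{2} \left(9 - -5\right) 217 = 25 \left(9 + 5\right) 217 = 25 \cdot 14 \cdot 217 = 350 \cdot 217 = 75950$)
$- E = \left(-1\right) 75950 = -75950$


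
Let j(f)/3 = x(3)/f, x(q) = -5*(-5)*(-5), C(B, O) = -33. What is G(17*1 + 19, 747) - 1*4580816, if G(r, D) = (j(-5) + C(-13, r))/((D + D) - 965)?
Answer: -2423251622/529 ≈ -4.5808e+6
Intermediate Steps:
x(q) = -125 (x(q) = 25*(-5) = -125)
j(f) = -375/f (j(f) = 3*(-125/f) = -375/f)
G(r, D) = 42/(-965 + 2*D) (G(r, D) = (-375/(-5) - 33)/((D + D) - 965) = (-375*(-1/5) - 33)/(2*D - 965) = (75 - 33)/(-965 + 2*D) = 42/(-965 + 2*D))
G(17*1 + 19, 747) - 1*4580816 = 42/(-965 + 2*747) - 1*4580816 = 42/(-965 + 1494) - 4580816 = 42/529 - 4580816 = -2423251622/529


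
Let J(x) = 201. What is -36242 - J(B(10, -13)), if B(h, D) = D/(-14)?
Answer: -36443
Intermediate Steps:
B(h, D) = -D/14 (B(h, D) = D*(-1/14) = -D/14)
-36242 - J(B(10, -13)) = -36242 - 1*201 = -36242 - 201 = -36443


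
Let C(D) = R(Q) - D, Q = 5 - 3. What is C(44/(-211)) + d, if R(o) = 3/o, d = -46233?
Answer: -19509605/422 ≈ -46231.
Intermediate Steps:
Q = 2
C(D) = 3/2 - D
C(44/(-211)) + d = (3/2 - 44/(-211)) - 46233 = (3/2 - 44*(-1)/211) - 46233 = (3/2 - 1*(-44/211)) - 46233 = (3/2 + 44/211) - 46233 = 721/422 - 46233 = -19509605/422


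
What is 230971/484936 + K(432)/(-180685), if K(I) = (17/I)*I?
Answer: 41724751223/87620661160 ≈ 0.47620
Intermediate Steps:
K(I) = 17
230971/484936 + K(432)/(-180685) = 230971/484936 + 17/(-180685) = 230971*(1/484936) + 17*(-1/180685) = 230971/484936 - 17/180685 = 41724751223/87620661160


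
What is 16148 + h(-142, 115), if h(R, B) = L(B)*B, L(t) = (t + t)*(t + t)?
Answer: 6099648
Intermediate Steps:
L(t) = 4*t**2 (L(t) = (2*t)*(2*t) = 4*t**2)
h(R, B) = 4*B**3 (h(R, B) = (4*B**2)*B = 4*B**3)
16148 + h(-142, 115) = 16148 + 4*115**3 = 16148 + 4*1520875 = 16148 + 6083500 = 6099648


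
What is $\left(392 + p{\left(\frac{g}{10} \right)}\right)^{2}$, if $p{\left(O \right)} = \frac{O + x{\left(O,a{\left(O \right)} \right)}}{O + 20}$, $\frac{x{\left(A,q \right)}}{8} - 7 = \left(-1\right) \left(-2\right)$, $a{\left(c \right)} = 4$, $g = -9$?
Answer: $\frac{5712789889}{36481} \approx 1.566 \cdot 10^{5}$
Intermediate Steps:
$x{\left(A,q \right)} = 72$ ($x{\left(A,q \right)} = 56 + 8 \left(\left(-1\right) \left(-2\right)\right) = 56 + 8 \cdot 2 = 56 + 16 = 72$)
$p{\left(O \right)} = \frac{72 + O}{20 + O}$ ($p{\left(O \right)} = \frac{O + 72}{O + 20} = \frac{72 + O}{20 + O}$)
$\left(392 + p{\left(\frac{g}{10} \right)}\right)^{2} = \left(392 + \frac{72 - \frac{9}{10}}{20 - \frac{9}{10}}\right)^{2} = \left(392 + \frac{1}{\frac{191}{10}} \cdot \frac{711}{10}\right)^{2} = \left(392 + \frac{10}{191} \cdot \frac{711}{10}\right)^{2} = \left(392 + \frac{711}{191}\right)^{2} = \left(\frac{75583}{191}\right)^{2} = \frac{5712789889}{36481}$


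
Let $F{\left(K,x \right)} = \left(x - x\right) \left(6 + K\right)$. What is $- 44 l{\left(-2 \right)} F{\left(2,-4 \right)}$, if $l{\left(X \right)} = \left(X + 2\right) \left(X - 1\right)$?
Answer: $0$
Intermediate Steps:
$F{\left(K,x \right)} = 0$ ($F{\left(K,x \right)} = 0 \left(6 + K\right) = 0$)
$l{\left(X \right)} = \left(-1 + X\right) \left(2 + X\right)$ ($l{\left(X \right)} = \left(2 + X\right) \left(-1 + X\right) = \left(-1 + X\right) \left(2 + X\right)$)
$- 44 l{\left(-2 \right)} F{\left(2,-4 \right)} = - 44 \left(-2 - 2 + \left(-2\right)^{2}\right) 0 = - 44 \left(-2 - 2 + 4\right) 0 = \left(-44\right) 0 \cdot 0 = 0 \cdot 0 = 0$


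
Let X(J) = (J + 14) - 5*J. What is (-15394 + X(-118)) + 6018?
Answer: -8890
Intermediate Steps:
X(J) = 14 - 4*J (X(J) = (14 + J) - 5*J = 14 - 4*J)
(-15394 + X(-118)) + 6018 = (-15394 + (14 - 4*(-118))) + 6018 = (-15394 + (14 + 472)) + 6018 = (-15394 + 486) + 6018 = -14908 + 6018 = -8890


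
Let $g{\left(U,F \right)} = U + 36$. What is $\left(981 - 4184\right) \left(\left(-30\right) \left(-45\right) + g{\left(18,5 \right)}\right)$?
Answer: $-4497012$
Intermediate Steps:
$g{\left(U,F \right)} = 36 + U$
$\left(981 - 4184\right) \left(\left(-30\right) \left(-45\right) + g{\left(18,5 \right)}\right) = \left(981 - 4184\right) \left(\left(-30\right) \left(-45\right) + \left(36 + 18\right)\right) = - 3203 \left(1350 + 54\right) = \left(-3203\right) 1404 = -4497012$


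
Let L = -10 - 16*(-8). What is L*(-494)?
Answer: -58292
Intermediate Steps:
L = 118 (L = -10 + 128 = 118)
L*(-494) = 118*(-494) = -58292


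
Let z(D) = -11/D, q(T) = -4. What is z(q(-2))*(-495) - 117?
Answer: -5913/4 ≈ -1478.3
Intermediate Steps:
z(q(-2))*(-495) - 117 = -11/(-4)*(-495) - 117 = -11*(-¼)*(-495) - 117 = (11/4)*(-495) - 117 = -5445/4 - 117 = -5913/4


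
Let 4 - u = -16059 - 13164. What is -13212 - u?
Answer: -42439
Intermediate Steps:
u = 29227 (u = 4 - (-16059 - 13164) = 4 - 1*(-29223) = 4 + 29223 = 29227)
-13212 - u = -13212 - 1*29227 = -13212 - 29227 = -42439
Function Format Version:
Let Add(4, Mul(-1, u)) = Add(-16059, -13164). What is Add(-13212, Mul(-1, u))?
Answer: -42439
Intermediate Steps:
u = 29227 (u = Add(4, Mul(-1, Add(-16059, -13164))) = Add(4, Mul(-1, -29223)) = Add(4, 29223) = 29227)
Add(-13212, Mul(-1, u)) = Add(-13212, Mul(-1, 29227)) = Add(-13212, -29227) = -42439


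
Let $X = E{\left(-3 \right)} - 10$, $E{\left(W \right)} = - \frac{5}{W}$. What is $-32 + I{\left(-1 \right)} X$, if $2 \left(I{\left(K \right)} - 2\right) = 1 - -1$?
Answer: $-57$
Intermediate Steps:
$I{\left(K \right)} = 3$ ($I{\left(K \right)} = 2 + \frac{1 - -1}{2} = 2 + \frac{1 + 1}{2} = 2 + \frac{1}{2} \cdot 2 = 2 + 1 = 3$)
$X = - \frac{25}{3}$ ($X = - \frac{5}{-3} - 10 = \left(-5\right) \left(- \frac{1}{3}\right) - 10 = \frac{5}{3} - 10 = - \frac{25}{3} \approx -8.3333$)
$-32 + I{\left(-1 \right)} X = -32 + 3 \left(- \frac{25}{3}\right) = -32 - 25 = -57$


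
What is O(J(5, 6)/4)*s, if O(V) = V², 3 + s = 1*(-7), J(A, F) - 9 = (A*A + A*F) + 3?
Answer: -22445/8 ≈ -2805.6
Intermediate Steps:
J(A, F) = 12 + A² + A*F (J(A, F) = 9 + ((A*A + A*F) + 3) = 9 + ((A² + A*F) + 3) = 9 + (3 + A² + A*F) = 12 + A² + A*F)
s = -10 (s = -3 + 1*(-7) = -3 - 7 = -10)
O(J(5, 6)/4)*s = ((12 + 5² + 5*6)/4)²*(-10) = ((12 + 25 + 30)*(¼))²*(-10) = (67*(¼))²*(-10) = (67/4)²*(-10) = (4489/16)*(-10) = -22445/8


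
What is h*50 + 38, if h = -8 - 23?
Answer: -1512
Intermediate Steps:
h = -31
h*50 + 38 = -31*50 + 38 = -1550 + 38 = -1512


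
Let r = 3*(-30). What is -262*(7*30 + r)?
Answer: -31440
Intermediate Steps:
r = -90
-262*(7*30 + r) = -262*(7*30 - 90) = -262*(210 - 90) = -262*120 = -31440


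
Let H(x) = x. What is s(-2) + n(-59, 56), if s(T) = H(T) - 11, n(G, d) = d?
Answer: 43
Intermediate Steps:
s(T) = -11 + T (s(T) = T - 11 = -11 + T)
s(-2) + n(-59, 56) = (-11 - 2) + 56 = -13 + 56 = 43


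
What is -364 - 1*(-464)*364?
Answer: 168532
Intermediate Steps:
-364 - 1*(-464)*364 = -364 + 464*364 = -364 + 168896 = 168532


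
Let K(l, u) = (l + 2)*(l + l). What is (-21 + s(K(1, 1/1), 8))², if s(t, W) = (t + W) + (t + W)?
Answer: 49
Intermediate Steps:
K(l, u) = 2*l*(2 + l) (K(l, u) = (2 + l)*(2*l) = 2*l*(2 + l))
s(t, W) = 2*W + 2*t (s(t, W) = (W + t) + (W + t) = 2*W + 2*t)
(-21 + s(K(1, 1/1), 8))² = (-21 + (2*8 + 2*(2*1*(2 + 1))))² = (-21 + (16 + 2*(2*1*3)))² = (-21 + (16 + 2*6))² = (-21 + (16 + 12))² = (-21 + 28)² = 7² = 49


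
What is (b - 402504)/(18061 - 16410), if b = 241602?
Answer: -160902/1651 ≈ -97.457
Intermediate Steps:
(b - 402504)/(18061 - 16410) = (241602 - 402504)/(18061 - 16410) = -160902/1651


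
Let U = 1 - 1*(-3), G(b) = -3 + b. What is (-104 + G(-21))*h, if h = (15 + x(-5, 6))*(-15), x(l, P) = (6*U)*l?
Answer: -201600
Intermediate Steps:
U = 4 (U = 1 + 3 = 4)
x(l, P) = 24*l (x(l, P) = (6*4)*l = 24*l)
h = 1575 (h = (15 + 24*(-5))*(-15) = (15 - 120)*(-15) = -105*(-15) = 1575)
(-104 + G(-21))*h = (-104 + (-3 - 21))*1575 = (-104 - 24)*1575 = -128*1575 = -201600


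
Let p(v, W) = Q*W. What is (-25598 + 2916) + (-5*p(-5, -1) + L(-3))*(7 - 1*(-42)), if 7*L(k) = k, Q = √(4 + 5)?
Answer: -21968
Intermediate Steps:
Q = 3 (Q = √9 = 3)
L(k) = k/7
p(v, W) = 3*W
(-25598 + 2916) + (-5*p(-5, -1) + L(-3))*(7 - 1*(-42)) = (-25598 + 2916) + (-15*(-1) + (⅐)*(-3))*(7 - 1*(-42)) = -22682 + (-5*(-3) - 3/7)*(7 + 42) = -22682 + (15 - 3/7)*49 = -22682 + (102/7)*49 = -22682 + 714 = -21968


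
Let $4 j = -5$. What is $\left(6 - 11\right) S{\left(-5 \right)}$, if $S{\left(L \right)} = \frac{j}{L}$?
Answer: $- \frac{5}{4} \approx -1.25$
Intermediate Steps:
$j = - \frac{5}{4}$ ($j = \frac{1}{4} \left(-5\right) = - \frac{5}{4} \approx -1.25$)
$S{\left(L \right)} = - \frac{5}{4 L}$
$\left(6 - 11\right) S{\left(-5 \right)} = \left(6 - 11\right) \left(- \frac{5}{4 \left(-5\right)}\right) = - 5 \left(\left(- \frac{5}{4}\right) \left(- \frac{1}{5}\right)\right) = \left(-5\right) \frac{1}{4} = - \frac{5}{4}$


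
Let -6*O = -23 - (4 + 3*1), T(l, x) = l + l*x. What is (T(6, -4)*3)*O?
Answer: -270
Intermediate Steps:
O = 5 (O = -(-23 - (4 + 3*1))/6 = -(-23 - (4 + 3))/6 = -(-23 - 1*7)/6 = -(-23 - 7)/6 = -⅙*(-30) = 5)
(T(6, -4)*3)*O = ((6*(1 - 4))*3)*5 = ((6*(-3))*3)*5 = -18*3*5 = -54*5 = -270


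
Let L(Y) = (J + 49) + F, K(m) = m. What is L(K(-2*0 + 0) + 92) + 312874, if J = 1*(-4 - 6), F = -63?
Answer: 312850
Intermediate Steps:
J = -10 (J = 1*(-10) = -10)
L(Y) = -24 (L(Y) = (-10 + 49) - 63 = 39 - 63 = -24)
L(K(-2*0 + 0) + 92) + 312874 = -24 + 312874 = 312850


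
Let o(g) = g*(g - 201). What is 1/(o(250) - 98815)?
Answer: -1/86565 ≈ -1.1552e-5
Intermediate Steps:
o(g) = g*(-201 + g)
1/(o(250) - 98815) = 1/(250*(-201 + 250) - 98815) = 1/(250*49 - 98815) = 1/(12250 - 98815) = 1/(-86565) = -1/86565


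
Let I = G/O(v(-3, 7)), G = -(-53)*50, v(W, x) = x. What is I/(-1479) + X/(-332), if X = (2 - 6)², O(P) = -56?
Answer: -55673/3437196 ≈ -0.016197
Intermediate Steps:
G = 2650 (G = -1*(-2650) = 2650)
X = 16 (X = (-4)² = 16)
I = -1325/28 (I = 2650/(-56) = 2650*(-1/56) = -1325/28 ≈ -47.321)
I/(-1479) + X/(-332) = -1325/28/(-1479) + 16/(-332) = -1325/28*(-1/1479) + 16*(-1/332) = 1325/41412 - 4/83 = -55673/3437196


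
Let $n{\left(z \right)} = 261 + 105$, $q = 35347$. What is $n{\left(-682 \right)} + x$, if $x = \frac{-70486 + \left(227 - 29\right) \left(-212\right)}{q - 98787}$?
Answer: $\frac{11665751}{31720} \approx 367.77$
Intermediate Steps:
$n{\left(z \right)} = 366$
$x = \frac{56231}{31720}$ ($x = \frac{-70486 + \left(227 - 29\right) \left(-212\right)}{35347 - 98787} = \frac{-70486 + 198 \left(-212\right)}{-63440} = \left(-70486 - 41976\right) \left(- \frac{1}{63440}\right) = \left(-112462\right) \left(- \frac{1}{63440}\right) = \frac{56231}{31720} \approx 1.7727$)
$n{\left(-682 \right)} + x = 366 + \frac{56231}{31720} = \frac{11665751}{31720}$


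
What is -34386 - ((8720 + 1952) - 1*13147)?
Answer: -31911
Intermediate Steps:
-34386 - ((8720 + 1952) - 1*13147) = -34386 - (10672 - 13147) = -34386 - 1*(-2475) = -34386 + 2475 = -31911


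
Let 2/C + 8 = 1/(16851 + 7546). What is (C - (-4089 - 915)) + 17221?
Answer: 4337715581/195175 ≈ 22225.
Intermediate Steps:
C = -48794/195175 (C = 2/(-8 + 1/(16851 + 7546)) = 2/(-8 + 1/24397) = 2/(-195175/24397) = 2*(-24397/195175) = -48794/195175 ≈ -0.25000)
(C - (-4089 - 915)) + 17221 = (-48794/195175 - (-4089 - 915)) + 17221 = (-48794/195175 - 1*(-5004)) + 17221 = (-48794/195175 + 5004) + 17221 = 976606906/195175 + 17221 = 4337715581/195175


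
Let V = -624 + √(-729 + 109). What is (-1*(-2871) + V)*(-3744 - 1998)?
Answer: -12902274 - 11484*I*√155 ≈ -1.2902e+7 - 1.4297e+5*I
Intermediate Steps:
V = -624 + 2*I*√155 (V = -624 + √(-620) = -624 + 2*I*√155 ≈ -624.0 + 24.9*I)
(-1*(-2871) + V)*(-3744 - 1998) = (-1*(-2871) + (-624 + 2*I*√155))*(-3744 - 1998) = (2871 + (-624 + 2*I*√155))*(-5742) = (2247 + 2*I*√155)*(-5742) = -12902274 - 11484*I*√155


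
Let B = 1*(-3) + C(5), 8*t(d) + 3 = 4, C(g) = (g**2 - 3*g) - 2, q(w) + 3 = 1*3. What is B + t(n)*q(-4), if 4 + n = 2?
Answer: 5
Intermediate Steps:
n = -2 (n = -4 + 2 = -2)
q(w) = 0 (q(w) = -3 + 1*3 = -3 + 3 = 0)
C(g) = -2 + g**2 - 3*g
t(d) = 1/8 (t(d) = -3/8 + (1/8)*4 = -3/8 + 1/2 = 1/8)
B = 5 (B = 1*(-3) + (-2 + 5**2 - 3*5) = -3 + (-2 + 25 - 15) = -3 + 8 = 5)
B + t(n)*q(-4) = 5 + (1/8)*0 = 5 + 0 = 5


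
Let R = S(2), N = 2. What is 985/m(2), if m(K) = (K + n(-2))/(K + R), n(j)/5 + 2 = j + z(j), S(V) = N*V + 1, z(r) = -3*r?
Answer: 6895/12 ≈ 574.58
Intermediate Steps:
S(V) = 1 + 2*V (S(V) = 2*V + 1 = 1 + 2*V)
R = 5 (R = 1 + 2*2 = 1 + 4 = 5)
n(j) = -10 - 10*j (n(j) = -10 + 5*(j - 3*j) = -10 + 5*(-2*j) = -10 - 10*j)
m(K) = (10 + K)/(5 + K) (m(K) = (K + (-10 - 10*(-2)))/(K + 5) = (K + (-10 + 20))/(5 + K) = (K + 10)/(5 + K) = (10 + K)/(5 + K))
985/m(2) = 985/(((10 + 2)/(5 + 2))) = 985/((12/7)) = 985/(((⅐)*12)) = 985/(12/7) = 985*(7/12) = 6895/12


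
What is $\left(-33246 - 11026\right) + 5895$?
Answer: $-38377$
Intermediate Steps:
$\left(-33246 - 11026\right) + 5895 = -44272 + 5895 = -38377$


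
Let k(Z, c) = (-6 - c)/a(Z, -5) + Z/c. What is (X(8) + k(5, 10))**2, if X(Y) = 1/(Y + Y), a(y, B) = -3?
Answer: 80089/2304 ≈ 34.761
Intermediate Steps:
k(Z, c) = 2 + c/3 + Z/c (k(Z, c) = (-6 - c)/(-3) + Z/c = (-6 - c)*(-1/3) + Z/c = (2 + c/3) + Z/c = 2 + c/3 + Z/c)
X(Y) = 1/(2*Y)
(X(8) + k(5, 10))**2 = ((1/2)/8 + (2 + (1/3)*10 + 5/10))**2 = ((1/2)*(1/8) + (2 + 10/3 + 5*(1/10)))**2 = (1/16 + (2 + 10/3 + 1/2))**2 = (1/16 + 35/6)**2 = (283/48)**2 = 80089/2304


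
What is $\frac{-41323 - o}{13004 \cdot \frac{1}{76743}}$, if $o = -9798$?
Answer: $- \frac{2419323075}{13004} \approx -1.8604 \cdot 10^{5}$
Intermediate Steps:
$\frac{-41323 - o}{13004 \cdot \frac{1}{76743}} = \frac{-41323 - -9798}{13004 \cdot \frac{1}{76743}} = \frac{-41323 + 9798}{13004 \cdot \frac{1}{76743}} = - \frac{31525}{\frac{13004}{76743}} = \left(-31525\right) \frac{76743}{13004} = - \frac{2419323075}{13004}$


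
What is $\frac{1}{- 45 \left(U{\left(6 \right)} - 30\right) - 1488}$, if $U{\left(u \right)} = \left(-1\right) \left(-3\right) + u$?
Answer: $- \frac{1}{543} \approx -0.0018416$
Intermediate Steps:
$U{\left(u \right)} = 3 + u$
$\frac{1}{- 45 \left(U{\left(6 \right)} - 30\right) - 1488} = \frac{1}{- 45 \left(\left(3 + 6\right) - 30\right) - 1488} = \frac{1}{- 45 \left(9 - 30\right) - 1488} = \frac{1}{\left(-45\right) \left(-21\right) - 1488} = \frac{1}{945 - 1488} = \frac{1}{-543} = - \frac{1}{543}$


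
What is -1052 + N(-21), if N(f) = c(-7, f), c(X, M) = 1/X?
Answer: -7365/7 ≈ -1052.1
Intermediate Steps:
N(f) = -⅐ (N(f) = 1/(-7) = -⅐)
-1052 + N(-21) = -1052 - ⅐ = -7365/7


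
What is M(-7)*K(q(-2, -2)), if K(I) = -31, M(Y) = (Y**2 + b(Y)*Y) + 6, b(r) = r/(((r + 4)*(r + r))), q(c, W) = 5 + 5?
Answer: -10447/6 ≈ -1741.2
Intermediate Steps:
q(c, W) = 10
b(r) = 1/(2*(4 + r)) (b(r) = r/(((4 + r)*(2*r))) = r/((2*r*(4 + r))) = r*(1/(2*r*(4 + r))) = 1/(2*(4 + r)))
M(Y) = 6 + Y**2 + Y/(2*(4 + Y)) (M(Y) = (Y**2 + (1/(2*(4 + Y)))*Y) + 6 = (Y**2 + Y/(2*(4 + Y))) + 6 = 6 + Y**2 + Y/(2*(4 + Y)))
M(-7)*K(q(-2, -2)) = (((1/2)*(-7) + (4 - 7)*(6 + (-7)**2))/(4 - 7))*(-31) = ((-7/2 - 3*(6 + 49))/(-3))*(-31) = -(-7/2 - 3*55)/3*(-31) = -(-7/2 - 165)/3*(-31) = -1/3*(-337/2)*(-31) = (337/6)*(-31) = -10447/6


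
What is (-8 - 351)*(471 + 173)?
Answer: -231196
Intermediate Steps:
(-8 - 351)*(471 + 173) = -359*644 = -231196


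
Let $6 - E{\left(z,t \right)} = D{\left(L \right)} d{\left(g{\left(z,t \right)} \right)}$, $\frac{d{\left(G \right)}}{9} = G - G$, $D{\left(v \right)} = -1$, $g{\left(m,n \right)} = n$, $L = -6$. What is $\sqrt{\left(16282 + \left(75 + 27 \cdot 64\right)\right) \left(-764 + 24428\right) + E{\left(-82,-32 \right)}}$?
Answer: $3 \sqrt{47551494} \approx 20687.0$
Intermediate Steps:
$d{\left(G \right)} = 0$ ($d{\left(G \right)} = 9 \left(G - G\right) = 9 \cdot 0 = 0$)
$E{\left(z,t \right)} = 6$ ($E{\left(z,t \right)} = 6 - \left(-1\right) 0 = 6 - 0 = 6 + 0 = 6$)
$\sqrt{\left(16282 + \left(75 + 27 \cdot 64\right)\right) \left(-764 + 24428\right) + E{\left(-82,-32 \right)}} = \sqrt{\left(16282 + \left(75 + 27 \cdot 64\right)\right) \left(-764 + 24428\right) + 6} = \sqrt{\left(16282 + \left(75 + 1728\right)\right) 23664 + 6} = \sqrt{\left(16282 + 1803\right) 23664 + 6} = \sqrt{18085 \cdot 23664 + 6} = \sqrt{427963440 + 6} = \sqrt{427963446} = 3 \sqrt{47551494}$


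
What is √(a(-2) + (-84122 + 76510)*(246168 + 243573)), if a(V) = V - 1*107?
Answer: I*√3727908601 ≈ 61057.0*I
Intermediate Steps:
a(V) = -107 + V (a(V) = V - 107 = -107 + V)
√(a(-2) + (-84122 + 76510)*(246168 + 243573)) = √((-107 - 2) + (-84122 + 76510)*(246168 + 243573)) = √(-109 - 7612*489741) = √(-109 - 3727908492) = √(-3727908601) = I*√3727908601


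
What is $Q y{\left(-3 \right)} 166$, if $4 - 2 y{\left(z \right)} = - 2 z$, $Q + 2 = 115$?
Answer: $-18758$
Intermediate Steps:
$Q = 113$ ($Q = -2 + 115 = 113$)
$y{\left(z \right)} = 2 + z$ ($y{\left(z \right)} = 2 - \frac{\left(-2\right) z}{2} = 2 + z$)
$Q y{\left(-3 \right)} 166 = 113 \left(2 - 3\right) 166 = 113 \left(-1\right) 166 = \left(-113\right) 166 = -18758$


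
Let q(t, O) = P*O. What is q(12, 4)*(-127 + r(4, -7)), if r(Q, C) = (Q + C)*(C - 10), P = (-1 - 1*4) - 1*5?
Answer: 3040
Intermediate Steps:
P = -10 (P = (-1 - 4) - 5 = -5 - 5 = -10)
q(t, O) = -10*O
r(Q, C) = (-10 + C)*(C + Q) (r(Q, C) = (C + Q)*(-10 + C) = (-10 + C)*(C + Q))
q(12, 4)*(-127 + r(4, -7)) = (-10*4)*(-127 + ((-7)² - 10*(-7) - 10*4 - 7*4)) = -40*(-127 + (49 + 70 - 40 - 28)) = -40*(-127 + 51) = -40*(-76) = 3040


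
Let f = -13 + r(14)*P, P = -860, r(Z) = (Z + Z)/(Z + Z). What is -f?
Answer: 873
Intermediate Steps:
r(Z) = 1 (r(Z) = (2*Z)/((2*Z)) = (2*Z)*(1/(2*Z)) = 1)
f = -873 (f = -13 + 1*(-860) = -13 - 860 = -873)
-f = -1*(-873) = 873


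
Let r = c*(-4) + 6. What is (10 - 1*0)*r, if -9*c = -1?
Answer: 500/9 ≈ 55.556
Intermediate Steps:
c = ⅑ (c = -⅑*(-1) = ⅑ ≈ 0.11111)
r = 50/9 (r = (⅑)*(-4) + 6 = -4/9 + 6 = 50/9 ≈ 5.5556)
(10 - 1*0)*r = (10 - 1*0)*(50/9) = (10 + 0)*(50/9) = 10*(50/9) = 500/9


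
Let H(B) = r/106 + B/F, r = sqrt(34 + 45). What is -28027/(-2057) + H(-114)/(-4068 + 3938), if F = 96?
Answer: 58335243/4278560 - sqrt(79)/13780 ≈ 13.634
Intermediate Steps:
r = sqrt(79) ≈ 8.8882
H(B) = B/96 + sqrt(79)/106 (H(B) = sqrt(79)/106 + B/96 = B/96 + sqrt(79)/106)
-28027/(-2057) + H(-114)/(-4068 + 3938) = -28027/(-2057) + ((1/96)*(-114) + sqrt(79)/106)/(-4068 + 3938) = -28027*(-1/2057) + (-19/16 + sqrt(79)/106)/(-130) = 28027/2057 + (-19/16 + sqrt(79)/106)*(-1/130) = 28027/2057 + (19/2080 - sqrt(79)/13780) = 58335243/4278560 - sqrt(79)/13780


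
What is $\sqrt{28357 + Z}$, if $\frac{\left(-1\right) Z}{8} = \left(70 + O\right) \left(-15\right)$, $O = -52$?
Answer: $\sqrt{30517} \approx 174.69$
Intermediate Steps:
$Z = 2160$ ($Z = - 8 \left(70 - 52\right) \left(-15\right) = - 8 \cdot 18 \left(-15\right) = \left(-8\right) \left(-270\right) = 2160$)
$\sqrt{28357 + Z} = \sqrt{28357 + 2160} = \sqrt{30517}$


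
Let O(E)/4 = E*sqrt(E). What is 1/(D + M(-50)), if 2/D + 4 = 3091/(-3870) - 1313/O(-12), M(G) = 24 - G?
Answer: 12093965871007/893599641704438 - 8739853200*I*sqrt(3)/446799820852219 ≈ 0.013534 - 3.3881e-5*I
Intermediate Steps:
O(E) = 4*E**(3/2) (O(E) = 4*(E*sqrt(E)) = 4*E**(3/2))
D = 2/(-18571/3870 - 1313*I*sqrt(3)/288) (D = 2/(-4 + (3091/(-3870) - 1313*I*sqrt(3)/288)) = 2/(-4 + (3091*(-1/3870) - 1313*I*sqrt(3)/288)) = 2/(-4 + (-3091/3870 - 1313*I*sqrt(3)/288)) = 2/(-18571/3870 - 1313*I*sqrt(3)/288) ≈ -0.11241 + 0.18497*I)
1/(D + M(-50)) = 1/((-36797322240/327361203571 + 34959412800*I*sqrt(3)/327361203571) + (24 - 1*(-50))) = 1/((-36797322240/327361203571 + 34959412800*I*sqrt(3)/327361203571) + (24 + 50)) = 1/((-36797322240/327361203571 + 34959412800*I*sqrt(3)/327361203571) + 74) = 1/(24187931742014/327361203571 + 34959412800*I*sqrt(3)/327361203571)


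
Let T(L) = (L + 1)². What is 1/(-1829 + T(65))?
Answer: 1/2527 ≈ 0.00039573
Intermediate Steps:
T(L) = (1 + L)²
1/(-1829 + T(65)) = 1/(-1829 + (1 + 65)²) = 1/(-1829 + 66²) = 1/(-1829 + 4356) = 1/2527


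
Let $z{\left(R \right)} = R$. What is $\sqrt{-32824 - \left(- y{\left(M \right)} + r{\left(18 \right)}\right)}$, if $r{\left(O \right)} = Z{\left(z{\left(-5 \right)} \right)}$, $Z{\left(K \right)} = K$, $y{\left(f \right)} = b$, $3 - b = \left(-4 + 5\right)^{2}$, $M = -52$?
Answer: $i \sqrt{32817} \approx 181.15 i$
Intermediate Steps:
$b = 2$ ($b = 3 - \left(-4 + 5\right)^{2} = 3 - 1^{2} = 3 - 1 = 2$)
$y{\left(f \right)} = 2$
$r{\left(O \right)} = -5$
$\sqrt{-32824 - \left(- y{\left(M \right)} + r{\left(18 \right)}\right)} = \sqrt{-32824 + \left(2 - -5\right)} = \sqrt{-32824 + \left(2 + 5\right)} = \sqrt{-32824 + 7} = \sqrt{-32817} = i \sqrt{32817}$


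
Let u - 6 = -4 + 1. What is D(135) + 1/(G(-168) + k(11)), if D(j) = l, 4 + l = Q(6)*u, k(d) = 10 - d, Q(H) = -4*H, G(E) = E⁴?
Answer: -60541157299/796594175 ≈ -76.000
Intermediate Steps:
u = 3 (u = 6 + (-4 + 1) = 6 - 3 = 3)
l = -76 (l = -4 - 4*6*3 = -4 - 24*3 = -4 - 72 = -76)
D(j) = -76
D(135) + 1/(G(-168) + k(11)) = -76 + 1/((-168)⁴ + (10 - 1*11)) = -76 + 1/(796594176 + (10 - 11)) = -76 + 1/(796594176 - 1) = -76 + 1/796594175 = -60541157299/796594175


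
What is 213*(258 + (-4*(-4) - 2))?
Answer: 57936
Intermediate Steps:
213*(258 + (-4*(-4) - 2)) = 213*(258 + (16 - 2)) = 213*(258 + 14) = 213*272 = 57936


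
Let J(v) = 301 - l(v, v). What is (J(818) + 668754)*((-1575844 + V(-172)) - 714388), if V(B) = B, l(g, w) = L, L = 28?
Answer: -1532342116908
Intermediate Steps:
l(g, w) = 28
J(v) = 273 (J(v) = 301 - 1*28 = 301 - 28 = 273)
(J(818) + 668754)*((-1575844 + V(-172)) - 714388) = (273 + 668754)*((-1575844 - 172) - 714388) = 669027*(-1576016 - 714388) = 669027*(-2290404) = -1532342116908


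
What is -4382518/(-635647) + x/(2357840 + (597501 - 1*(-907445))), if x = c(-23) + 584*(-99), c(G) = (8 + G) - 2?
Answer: 16891967802197/2455368332542 ≈ 6.8796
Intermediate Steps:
c(G) = 6 + G
x = -57833 (x = (6 - 23) + 584*(-99) = -17 - 57816 = -57833)
-4382518/(-635647) + x/(2357840 + (597501 - 1*(-907445))) = -4382518/(-635647) - 57833/(2357840 + (597501 - 1*(-907445))) = -4382518*(-1/635647) - 57833/(2357840 + (597501 + 907445)) = 4382518/635647 - 57833/(2357840 + 1504946) = 4382518/635647 - 57833/3862786 = 16891967802197/2455368332542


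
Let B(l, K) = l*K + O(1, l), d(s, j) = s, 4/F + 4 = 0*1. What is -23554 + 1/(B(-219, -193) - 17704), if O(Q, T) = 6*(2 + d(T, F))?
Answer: -547889593/23261 ≈ -23554.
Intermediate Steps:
F = -1 (F = 4/(-4 + 0*1) = 4/(-4 + 0) = 4/(-4) = 4*(-¼) = -1)
O(Q, T) = 12 + 6*T (O(Q, T) = 6*(2 + T) = 12 + 6*T)
B(l, K) = 12 + 6*l + K*l (B(l, K) = l*K + (12 + 6*l) = K*l + (12 + 6*l) = 12 + 6*l + K*l)
-23554 + 1/(B(-219, -193) - 17704) = -23554 + 1/((12 + 6*(-219) - 193*(-219)) - 17704) = -23554 + 1/((12 - 1314 + 42267) - 17704) = -23554 + 1/(40965 - 17704) = -23554 + 1/23261 = -547889593/23261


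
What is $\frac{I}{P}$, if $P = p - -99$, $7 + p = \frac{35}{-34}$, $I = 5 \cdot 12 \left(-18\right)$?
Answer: $- \frac{12240}{1031} \approx -11.872$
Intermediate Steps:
$I = -1080$ ($I = 60 \left(-18\right) = -1080$)
$p = - \frac{273}{34}$ ($p = -7 + \frac{35}{-34} = -7 + 35 \left(- \frac{1}{34}\right) = -7 - \frac{35}{34} = - \frac{273}{34} \approx -8.0294$)
$P = \frac{3093}{34}$ ($P = - \frac{273}{34} - -99 = - \frac{273}{34} + 99 = \frac{3093}{34} \approx 90.971$)
$\frac{I}{P} = - \frac{1080}{\frac{3093}{34}} = \left(-1080\right) \frac{34}{3093} = - \frac{12240}{1031}$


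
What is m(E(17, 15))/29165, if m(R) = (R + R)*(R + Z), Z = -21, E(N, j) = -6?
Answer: 324/29165 ≈ 0.011109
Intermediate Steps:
m(R) = 2*R*(-21 + R) (m(R) = (R + R)*(R - 21) = (2*R)*(-21 + R) = 2*R*(-21 + R))
m(E(17, 15))/29165 = (2*(-6)*(-21 - 6))/29165 = (2*(-6)*(-27))*(1/29165) = 324*(1/29165) = 324/29165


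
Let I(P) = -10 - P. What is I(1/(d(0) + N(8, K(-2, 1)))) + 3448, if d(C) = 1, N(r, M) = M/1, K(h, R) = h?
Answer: 3439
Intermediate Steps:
N(r, M) = M (N(r, M) = M*1 = M)
I(1/(d(0) + N(8, K(-2, 1)))) + 3448 = (-10 - 1/(1 - 2)) + 3448 = (-10 - 1/(-1)) + 3448 = (-10 - 1*(-1)) + 3448 = (-10 + 1) + 3448 = -9 + 3448 = 3439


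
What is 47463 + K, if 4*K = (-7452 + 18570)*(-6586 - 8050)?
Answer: -40633299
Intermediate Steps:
K = -40680762 (K = ((-7452 + 18570)*(-6586 - 8050))/4 = (11118*(-14636))/4 = (¼)*(-162723048) = -40680762)
47463 + K = 47463 - 40680762 = -40633299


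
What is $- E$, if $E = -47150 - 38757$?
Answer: $85907$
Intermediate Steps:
$E = -85907$
$- E = \left(-1\right) \left(-85907\right) = 85907$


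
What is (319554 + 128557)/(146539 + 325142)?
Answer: 448111/471681 ≈ 0.95003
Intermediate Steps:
(319554 + 128557)/(146539 + 325142) = 448111/471681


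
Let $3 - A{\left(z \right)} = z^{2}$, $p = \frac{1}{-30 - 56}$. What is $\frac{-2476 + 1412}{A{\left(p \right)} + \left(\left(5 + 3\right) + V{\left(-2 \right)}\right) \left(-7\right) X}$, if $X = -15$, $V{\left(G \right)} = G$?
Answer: $- \frac{7869344}{4681667} \approx -1.6809$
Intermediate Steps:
$p = - \frac{1}{86}$ ($p = \frac{1}{-86} = - \frac{1}{86} \approx -0.011628$)
$A{\left(z \right)} = 3 - z^{2}$
$\frac{-2476 + 1412}{A{\left(p \right)} + \left(\left(5 + 3\right) + V{\left(-2 \right)}\right) \left(-7\right) X} = \frac{-2476 + 1412}{\left(3 - \left(- \frac{1}{86}\right)^{2}\right) + \left(\left(5 + 3\right) - 2\right) \left(-7\right) \left(-15\right)} = - \frac{1064}{\left(3 - \frac{1}{7396}\right) + \left(8 - 2\right) \left(-7\right) \left(-15\right)} = - \frac{1064}{\left(3 - \frac{1}{7396}\right) + 6 \left(-7\right) \left(-15\right)} = - \frac{1064}{\frac{22187}{7396} - -630} = - \frac{1064}{\frac{22187}{7396} + 630} = - \frac{1064}{\frac{4681667}{7396}} = \left(-1064\right) \frac{7396}{4681667} = - \frac{7869344}{4681667}$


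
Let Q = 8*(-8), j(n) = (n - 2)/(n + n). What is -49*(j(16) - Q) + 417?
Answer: -43847/16 ≈ -2740.4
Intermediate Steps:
j(n) = (-2 + n)/(2*n) (j(n) = (-2 + n)/((2*n)) = (-2 + n)*(1/(2*n)) = (-2 + n)/(2*n))
Q = -64
-49*(j(16) - Q) + 417 = -49*((1/2)*(-2 + 16)/16 - 1*(-64)) + 417 = -49*((1/2)*(1/16)*14 + 64) + 417 = -49*(7/16 + 64) + 417 = -49*1031/16 + 417 = -50519/16 + 417 = -43847/16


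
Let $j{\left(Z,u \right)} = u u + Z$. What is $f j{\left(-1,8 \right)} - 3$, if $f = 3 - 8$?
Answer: $-318$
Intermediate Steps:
$f = -5$
$j{\left(Z,u \right)} = Z + u^{2}$ ($j{\left(Z,u \right)} = u^{2} + Z = Z + u^{2}$)
$f j{\left(-1,8 \right)} - 3 = - 5 \left(-1 + 8^{2}\right) - 3 = - 5 \left(-1 + 64\right) - 3 = \left(-5\right) 63 - 3 = -315 - 3 = -318$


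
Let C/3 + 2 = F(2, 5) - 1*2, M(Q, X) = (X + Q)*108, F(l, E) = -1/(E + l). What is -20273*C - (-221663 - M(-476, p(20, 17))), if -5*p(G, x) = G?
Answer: 2952512/7 ≈ 4.2179e+5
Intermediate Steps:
p(G, x) = -G/5
M(Q, X) = 108*Q + 108*X (M(Q, X) = (Q + X)*108 = 108*Q + 108*X)
C = -87/7 (C = -6 + 3*(-1/(5 + 2) - 1*2) = -6 + 3*(-1/7 - 2) = -6 + 3*(-1*⅐ - 2) = -6 + 3*(-⅐ - 2) = -6 + 3*(-15/7) = -6 - 45/7 = -87/7 ≈ -12.429)
-20273*C - (-221663 - M(-476, p(20, 17))) = -20273*(-87/7) - (-221663 - (108*(-476) + 108*(-⅕*20))) = 1763751/7 - (-221663 - (-51408 + 108*(-4))) = 1763751/7 - (-221663 - (-51408 - 432)) = 1763751/7 - (-221663 - 1*(-51840)) = 1763751/7 - (-221663 + 51840) = 1763751/7 - 1*(-169823) = 1763751/7 + 169823 = 2952512/7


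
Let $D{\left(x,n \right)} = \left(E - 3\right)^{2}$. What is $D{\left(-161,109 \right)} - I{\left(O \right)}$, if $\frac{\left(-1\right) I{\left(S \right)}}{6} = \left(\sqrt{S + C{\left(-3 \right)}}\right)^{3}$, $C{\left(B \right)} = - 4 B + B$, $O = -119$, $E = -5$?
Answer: $64 - 660 i \sqrt{110} \approx 64.0 - 6922.1 i$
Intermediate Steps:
$D{\left(x,n \right)} = 64$ ($D{\left(x,n \right)} = \left(-5 - 3\right)^{2} = \left(-8\right)^{2} = 64$)
$C{\left(B \right)} = - 3 B$
$I{\left(S \right)} = - 6 \left(9 + S\right)^{\frac{3}{2}}$ ($I{\left(S \right)} = - 6 \left(\sqrt{S - -9}\right)^{3} = - 6 \left(\sqrt{S + 9}\right)^{3} = - 6 \left(\sqrt{9 + S}\right)^{3} = - 6 \left(9 + S\right)^{\frac{3}{2}}$)
$D{\left(-161,109 \right)} - I{\left(O \right)} = 64 - - 6 \left(9 - 119\right)^{\frac{3}{2}} = 64 - - 6 \left(-110\right)^{\frac{3}{2}} = 64 - - 6 \left(- 110 i \sqrt{110}\right) = 64 - 660 i \sqrt{110}$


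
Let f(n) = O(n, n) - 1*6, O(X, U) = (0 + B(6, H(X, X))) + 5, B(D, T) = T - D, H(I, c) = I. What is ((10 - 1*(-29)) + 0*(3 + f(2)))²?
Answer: 1521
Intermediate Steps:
O(X, U) = -1 + X (O(X, U) = (0 + (X - 1*6)) + 5 = (0 + (X - 6)) + 5 = (0 + (-6 + X)) + 5 = (-6 + X) + 5 = -1 + X)
f(n) = -7 + n (f(n) = (-1 + n) - 1*6 = (-1 + n) - 6 = -7 + n)
((10 - 1*(-29)) + 0*(3 + f(2)))² = ((10 - 1*(-29)) + 0*(3 + (-7 + 2)))² = ((10 + 29) + 0*(3 - 5))² = (39 + 0*(-2))² = (39 + 0)² = 39² = 1521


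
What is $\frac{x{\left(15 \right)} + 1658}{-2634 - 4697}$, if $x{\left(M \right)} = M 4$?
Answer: $- \frac{1718}{7331} \approx -0.23435$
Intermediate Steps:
$x{\left(M \right)} = 4 M$
$\frac{x{\left(15 \right)} + 1658}{-2634 - 4697} = \frac{4 \cdot 15 + 1658}{-2634 - 4697} = \frac{60 + 1658}{-7331} = 1718 \left(- \frac{1}{7331}\right) = - \frac{1718}{7331}$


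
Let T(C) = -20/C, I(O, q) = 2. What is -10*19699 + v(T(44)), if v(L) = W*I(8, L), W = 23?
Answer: -196944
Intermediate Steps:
v(L) = 46 (v(L) = 23*2 = 46)
-10*19699 + v(T(44)) = -10*19699 + 46 = -196990 + 46 = -196944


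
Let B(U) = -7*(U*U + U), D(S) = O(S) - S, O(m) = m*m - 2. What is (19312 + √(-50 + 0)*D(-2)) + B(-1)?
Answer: 19312 + 20*I*√2 ≈ 19312.0 + 28.284*I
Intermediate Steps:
O(m) = -2 + m² (O(m) = m² - 2 = -2 + m²)
D(S) = -2 + S² - S (D(S) = (-2 + S²) - S = -2 + S² - S)
B(U) = -7*U - 7*U² (B(U) = -7*(U² + U) = -7*(U + U²) = -7*U - 7*U²)
(19312 + √(-50 + 0)*D(-2)) + B(-1) = (19312 + √(-50 + 0)*(-2 + (-2)² - 1*(-2))) - 7*(-1)*(1 - 1) = (19312 + √(-50)*(-2 + 4 + 2)) - 7*(-1)*0 = (19312 + (5*I*√2)*4) + 0 = (19312 + 20*I*√2) + 0 = 19312 + 20*I*√2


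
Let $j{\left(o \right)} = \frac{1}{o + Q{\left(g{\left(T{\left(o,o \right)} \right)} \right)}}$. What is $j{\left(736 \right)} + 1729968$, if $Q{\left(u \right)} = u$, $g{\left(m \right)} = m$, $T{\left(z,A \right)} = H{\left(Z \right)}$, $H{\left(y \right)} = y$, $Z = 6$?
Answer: $\frac{1283636257}{742} \approx 1.73 \cdot 10^{6}$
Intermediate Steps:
$T{\left(z,A \right)} = 6$
$j{\left(o \right)} = \frac{1}{6 + o}$ ($j{\left(o \right)} = \frac{1}{o + 6} = \frac{1}{6 + o}$)
$j{\left(736 \right)} + 1729968 = \frac{1}{6 + 736} + 1729968 = \frac{1}{742} + 1729968 = \frac{1283636257}{742}$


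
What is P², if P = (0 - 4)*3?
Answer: 144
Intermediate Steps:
P = -12 (P = -4*3 = -12)
P² = (-12)² = 144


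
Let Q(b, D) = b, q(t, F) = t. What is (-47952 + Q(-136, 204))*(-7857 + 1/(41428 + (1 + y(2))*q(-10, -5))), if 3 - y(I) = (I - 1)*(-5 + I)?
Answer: 7813093111420/20679 ≈ 3.7783e+8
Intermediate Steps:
y(I) = 3 - (-1 + I)*(-5 + I) (y(I) = 3 - (I - 1)*(-5 + I) = 3 - (-1 + I)*(-5 + I))
(-47952 + Q(-136, 204))*(-7857 + 1/(41428 + (1 + y(2))*q(-10, -5))) = (-47952 - 136)*(-7857 + 1/(41428 + (1 + (-2 - 1*2² + 6*2))*(-10))) = -48088*(-7857 + 1/(41428 + (1 + (-2 - 1*4 + 12))*(-10))) = -48088*(-7857 + 1/(41428 + (1 + (-2 - 4 + 12))*(-10))) = -48088*(-7857 + 1/(41428 + (1 + 6)*(-10))) = -48088*(-7857 + 1/(41428 + 7*(-10))) = -48088*(-7857 + 1/(41428 - 70)) = -48088*(-7857 + 1/41358) = -48088*(-324949805/41358) = 7813093111420/20679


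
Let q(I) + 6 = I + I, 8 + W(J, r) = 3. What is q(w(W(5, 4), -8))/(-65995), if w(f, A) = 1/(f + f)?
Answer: 31/329975 ≈ 9.3946e-5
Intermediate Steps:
W(J, r) = -5 (W(J, r) = -8 + 3 = -5)
w(f, A) = 1/(2*f)
q(I) = -6 + 2*I (q(I) = -6 + (I + I) = -6 + 2*I)
q(w(W(5, 4), -8))/(-65995) = (-6 + 2*((½)/(-5)))/(-65995) = (-6 + 2*((½)*(-⅕)))*(-1/65995) = (-6 + 2*(-⅒))*(-1/65995) = (-6 - ⅕)*(-1/65995) = -31/5*(-1/65995) = 31/329975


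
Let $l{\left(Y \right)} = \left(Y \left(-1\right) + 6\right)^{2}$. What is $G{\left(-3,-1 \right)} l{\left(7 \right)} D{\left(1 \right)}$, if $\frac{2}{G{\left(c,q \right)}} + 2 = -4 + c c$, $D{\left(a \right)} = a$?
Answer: $\frac{2}{3} \approx 0.66667$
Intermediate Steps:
$G{\left(c,q \right)} = \frac{2}{-6 + c^{2}}$ ($G{\left(c,q \right)} = \frac{2}{-2 + \left(-4 + c c\right)} = \frac{2}{-2 + \left(-4 + c^{2}\right)} = \frac{2}{-6 + c^{2}}$)
$l{\left(Y \right)} = \left(6 - Y\right)^{2}$ ($l{\left(Y \right)} = \left(- Y + 6\right)^{2} = \left(6 - Y\right)^{2}$)
$G{\left(-3,-1 \right)} l{\left(7 \right)} D{\left(1 \right)} = \frac{2}{-6 + \left(-3\right)^{2}} \left(-6 + 7\right)^{2} \cdot 1 = \frac{2}{-6 + 9} \cdot 1^{2} \cdot 1 = \frac{2}{3} \cdot 1 \cdot 1 = \frac{2}{3} \cdot 1 = \frac{2}{3}$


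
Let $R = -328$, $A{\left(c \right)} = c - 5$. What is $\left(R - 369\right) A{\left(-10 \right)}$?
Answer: $10455$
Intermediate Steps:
$A{\left(c \right)} = -5 + c$
$\left(R - 369\right) A{\left(-10 \right)} = \left(-328 - 369\right) \left(-5 - 10\right) = \left(-697\right) \left(-15\right) = 10455$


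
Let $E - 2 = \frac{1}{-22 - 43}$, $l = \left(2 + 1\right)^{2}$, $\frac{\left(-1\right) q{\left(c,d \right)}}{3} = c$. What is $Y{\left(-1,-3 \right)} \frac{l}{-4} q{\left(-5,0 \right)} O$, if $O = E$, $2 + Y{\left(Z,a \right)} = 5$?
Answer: $- \frac{10449}{52} \approx -200.94$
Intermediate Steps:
$q{\left(c,d \right)} = - 3 c$
$l = 9$ ($l = 3^{2} = 9$)
$Y{\left(Z,a \right)} = 3$ ($Y{\left(Z,a \right)} = -2 + 5 = 3$)
$E = \frac{129}{65}$ ($E = 2 + \frac{1}{-22 - 43} = 2 + \frac{1}{-65} = 2 - \frac{1}{65} = \frac{129}{65} \approx 1.9846$)
$O = \frac{129}{65} \approx 1.9846$
$Y{\left(-1,-3 \right)} \frac{l}{-4} q{\left(-5,0 \right)} O = 3 \frac{1}{-4} \cdot 9 \left(\left(-3\right) \left(-5\right)\right) \frac{129}{65} = 3 \left(- \frac{1}{4}\right) 9 \cdot 15 \cdot \frac{129}{65} = 3 \left(\left(- \frac{9}{4}\right) 15\right) \frac{129}{65} = 3 \left(- \frac{135}{4}\right) \frac{129}{65} = \left(- \frac{405}{4}\right) \frac{129}{65} = - \frac{10449}{52}$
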